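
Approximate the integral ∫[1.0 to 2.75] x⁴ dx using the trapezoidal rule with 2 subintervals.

f(x) = x⁴
a = 1.0, b = 2.75, n = 2
h = (b - a)/n = 0.875000

Trapezoidal rule: (h/2)[f(x₀) + 2f(x₁) + 2f(x₂) + ... + f(xₙ)]

x_0 = 1.0000, f(x_0) = 1.000000, coefficient = 1
x_1 = 1.8750, f(x_1) = 12.359619, coefficient = 2
x_2 = 2.7500, f(x_2) = 57.191406, coefficient = 1

I ≈ (0.875000/2) × 82.910645 = 36.273407
Exact value: 31.255273
Error: 5.018134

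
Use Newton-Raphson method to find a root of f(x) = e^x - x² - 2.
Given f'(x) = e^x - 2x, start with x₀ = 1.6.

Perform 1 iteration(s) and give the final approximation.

f(x) = e^x - x² - 2
f'(x) = e^x - 2x
x₀ = 1.6

Newton-Raphson formula: x_{n+1} = x_n - f(x_n)/f'(x_n)

Iteration 1:
  f(1.600000) = 0.393032
  f'(1.600000) = 1.753032
  x_1 = 1.600000 - 0.393032/1.753032 = 1.375799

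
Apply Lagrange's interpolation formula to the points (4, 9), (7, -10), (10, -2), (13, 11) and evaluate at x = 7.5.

Lagrange interpolation formula:
P(x) = Σ yᵢ × Lᵢ(x)
where Lᵢ(x) = Π_{j≠i} (x - xⱼ)/(xᵢ - xⱼ)

L_0(7.5) = (7.5 - 7)/(4 - 7) × (7.5 - 10)/(4 - 10) × (7.5 - 13)/(4 - 13) = -0.042438
L_1(7.5) = (7.5 - 4)/(7 - 4) × (7.5 - 10)/(7 - 10) × (7.5 - 13)/(7 - 13) = 0.891204
L_2(7.5) = (7.5 - 4)/(10 - 4) × (7.5 - 7)/(10 - 7) × (7.5 - 13)/(10 - 13) = 0.178241
L_3(7.5) = (7.5 - 4)/(13 - 4) × (7.5 - 7)/(13 - 7) × (7.5 - 10)/(13 - 10) = -0.027006

P(7.5) = 9×L_0(7.5) + (-10)×L_1(7.5) + (-2)×L_2(7.5) + 11×L_3(7.5)
P(7.5) = -9.947531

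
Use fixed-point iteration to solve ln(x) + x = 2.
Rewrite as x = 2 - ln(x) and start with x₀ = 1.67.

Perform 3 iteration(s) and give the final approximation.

Equation: ln(x) + x = 2
Fixed-point form: x = 2 - ln(x)
x₀ = 1.67

x_1 = g(1.670000) = 1.487176
x_2 = g(1.487176) = 1.603121
x_3 = g(1.603121) = 1.528048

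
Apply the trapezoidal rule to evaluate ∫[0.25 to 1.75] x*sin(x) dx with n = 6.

f(x) = x*sin(x)
a = 0.25, b = 1.75, n = 6
h = (b - a)/n = 0.250000

Trapezoidal rule: (h/2)[f(x₀) + 2f(x₁) + 2f(x₂) + ... + f(xₙ)]

x_0 = 0.2500, f(x_0) = 0.061851, coefficient = 1
x_1 = 0.5000, f(x_1) = 0.239713, coefficient = 2
x_2 = 0.7500, f(x_2) = 0.511229, coefficient = 2
x_3 = 1.0000, f(x_3) = 0.841471, coefficient = 2
x_4 = 1.2500, f(x_4) = 1.186231, coefficient = 2
x_5 = 1.5000, f(x_5) = 1.496242, coefficient = 2
x_6 = 1.7500, f(x_6) = 1.721975, coefficient = 1

I ≈ (0.250000/2) × 10.333599 = 1.291700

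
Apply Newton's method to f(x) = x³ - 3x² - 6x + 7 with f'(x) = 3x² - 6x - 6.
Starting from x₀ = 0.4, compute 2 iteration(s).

f(x) = x³ - 3x² - 6x + 7
f'(x) = 3x² - 6x - 6
x₀ = 0.4

Newton-Raphson formula: x_{n+1} = x_n - f(x_n)/f'(x_n)

Iteration 1:
  f(0.400000) = 4.184000
  f'(0.400000) = -7.920000
  x_1 = 0.400000 - 4.184000/(-7.920000) = 0.928283
Iteration 2:
  f(0.928283) = -0.354914
  f'(0.928283) = -8.984570
  x_2 = 0.928283 - (-0.354914)/(-8.984570) = 0.888780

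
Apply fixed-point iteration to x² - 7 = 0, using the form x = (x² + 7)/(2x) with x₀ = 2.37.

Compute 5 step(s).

Equation: x² - 7 = 0
Fixed-point form: x = (x² + 7)/(2x)
x₀ = 2.37

x_1 = g(2.370000) = 2.661793
x_2 = g(2.661793) = 2.645800
x_3 = g(2.645800) = 2.645751
x_4 = g(2.645751) = 2.645751
x_5 = g(2.645751) = 2.645751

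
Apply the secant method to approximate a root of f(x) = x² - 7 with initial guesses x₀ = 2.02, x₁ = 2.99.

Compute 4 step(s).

f(x) = x² - 7
x₀ = 2.02, x₁ = 2.99

Secant formula: x_{n+1} = x_n - f(x_n)(x_n - x_{n-1})/(f(x_n) - f(x_{n-1}))

Iteration 1:
  f(2.020000) = -2.919600
  f(2.990000) = 1.940100
  x_2 = 2.990000 - 1.940100×(2.990000 - 2.020000)/(1.940100 - (-2.919600))
       = 2.602754
Iteration 2:
  f(2.990000) = 1.940100
  f(2.602754) = -0.225669
  x_3 = 2.602754 - (-0.225669)×(2.602754 - 2.990000)/(-0.225669 - 1.940100)
       = 2.643105
Iteration 3:
  f(2.602754) = -0.225669
  f(2.643105) = -0.013997
  x_4 = 2.643105 - (-0.013997)×(2.643105 - 2.602754)/(-0.013997 - (-0.225669))
       = 2.645773
Iteration 4:
  f(2.643105) = -0.013997
  f(2.645773) = 0.000115
  x_5 = 2.645773 - 0.000115×(2.645773 - 2.643105)/(0.000115 - (-0.013997))
       = 2.645751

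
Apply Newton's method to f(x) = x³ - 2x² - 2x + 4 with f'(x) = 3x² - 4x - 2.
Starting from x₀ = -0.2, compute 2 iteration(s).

f(x) = x³ - 2x² - 2x + 4
f'(x) = 3x² - 4x - 2
x₀ = -0.2

Newton-Raphson formula: x_{n+1} = x_n - f(x_n)/f'(x_n)

Iteration 1:
  f(-0.200000) = 4.312000
  f'(-0.200000) = -1.080000
  x_1 = -0.200000 - 4.312000/(-1.080000) = 3.792593
Iteration 2:
  f(3.792593) = 22.199034
  f'(3.792593) = 25.980905
  x_2 = 3.792593 - 22.199034/25.980905 = 2.938156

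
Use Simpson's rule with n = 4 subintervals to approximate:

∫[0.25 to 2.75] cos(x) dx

f(x) = cos(x)
a = 0.25, b = 2.75, n = 4
h = (b - a)/n = 0.625000

Simpson's rule: (h/3)[f(x₀) + 4f(x₁) + 2f(x₂) + ... + f(xₙ)]

x_0 = 0.2500, f(x_0) = 0.968912, coefficient = 1
x_1 = 0.8750, f(x_1) = 0.640997, coefficient = 4
x_2 = 1.5000, f(x_2) = 0.070737, coefficient = 2
x_3 = 2.1250, f(x_3) = -0.526266, coefficient = 4
x_4 = 2.7500, f(x_4) = -0.924302, coefficient = 1

I ≈ (0.625000/3) × 0.645007 = 0.134376
Exact value: 0.134257
Error: 0.000119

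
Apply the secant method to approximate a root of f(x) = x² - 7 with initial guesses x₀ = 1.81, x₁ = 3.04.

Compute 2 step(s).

f(x) = x² - 7
x₀ = 1.81, x₁ = 3.04

Secant formula: x_{n+1} = x_n - f(x_n)(x_n - x_{n-1})/(f(x_n) - f(x_{n-1}))

Iteration 1:
  f(1.810000) = -3.723900
  f(3.040000) = 2.241600
  x_2 = 3.040000 - 2.241600×(3.040000 - 1.810000)/(2.241600 - (-3.723900))
       = 2.577814
Iteration 2:
  f(3.040000) = 2.241600
  f(2.577814) = -0.354873
  x_3 = 2.577814 - (-0.354873)×(2.577814 - 3.040000)/(-0.354873 - 2.241600)
       = 2.640984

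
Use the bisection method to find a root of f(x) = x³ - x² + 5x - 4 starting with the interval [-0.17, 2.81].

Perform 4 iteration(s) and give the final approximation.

f(x) = x³ - x² + 5x - 4
Initial interval: [-0.17, 2.81]

Iteration 1:
  c_1 = (-0.170000 + 2.810000)/2 = 1.320000
  f(c_1) = f(1.320000) = 3.157568
  f(a) × f(c) < 0, new interval: [-0.170000, 1.320000]
Iteration 2:
  c_2 = (-0.170000 + 1.320000)/2 = 0.575000
  f(c_2) = f(0.575000) = -1.265516
  f(a) × f(c) ≥ 0, new interval: [0.575000, 1.320000]
Iteration 3:
  c_3 = (0.575000 + 1.320000)/2 = 0.947500
  f(c_3) = f(0.947500) = 0.690368
  f(a) × f(c) < 0, new interval: [0.575000, 0.947500]
Iteration 4:
  c_4 = (0.575000 + 0.947500)/2 = 0.761250
  f(c_4) = f(0.761250) = -0.332106
  f(a) × f(c) ≥ 0, new interval: [0.761250, 0.947500]

After 4 iteration(s), the approximation is c_4 = 0.761250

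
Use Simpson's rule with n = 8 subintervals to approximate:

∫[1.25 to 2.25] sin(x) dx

f(x) = sin(x)
a = 1.25, b = 2.25, n = 8
h = (b - a)/n = 0.125000

Simpson's rule: (h/3)[f(x₀) + 4f(x₁) + 2f(x₂) + ... + f(xₙ)]

x_0 = 1.2500, f(x_0) = 0.948985, coefficient = 1
x_1 = 1.3750, f(x_1) = 0.980893, coefficient = 4
x_2 = 1.5000, f(x_2) = 0.997495, coefficient = 2
x_3 = 1.6250, f(x_3) = 0.998531, coefficient = 4
x_4 = 1.7500, f(x_4) = 0.983986, coefficient = 2
x_5 = 1.8750, f(x_5) = 0.954086, coefficient = 4
x_6 = 2.0000, f(x_6) = 0.909297, coefficient = 2
x_7 = 2.1250, f(x_7) = 0.850320, coefficient = 4
x_8 = 2.2500, f(x_8) = 0.778073, coefficient = 1

I ≈ (0.125000/3) × 22.643934 = 0.943497
Exact value: 0.943496
Error: 0.000001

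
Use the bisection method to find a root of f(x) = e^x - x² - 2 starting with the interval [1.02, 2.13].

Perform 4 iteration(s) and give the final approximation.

f(x) = e^x - x² - 2
Initial interval: [1.02, 2.13]

Iteration 1:
  c_1 = (1.020000 + 2.130000)/2 = 1.575000
  f(c_1) = f(1.575000) = 0.350117
  f(a) × f(c) < 0, new interval: [1.020000, 1.575000]
Iteration 2:
  c_2 = (1.020000 + 1.575000)/2 = 1.297500
  f(c_2) = f(1.297500) = -0.023371
  f(a) × f(c) ≥ 0, new interval: [1.297500, 1.575000]
Iteration 3:
  c_3 = (1.297500 + 1.575000)/2 = 1.436250
  f(c_3) = f(1.436250) = 0.142084
  f(a) × f(c) < 0, new interval: [1.297500, 1.436250]
Iteration 4:
  c_4 = (1.297500 + 1.436250)/2 = 1.366875
  f(c_4) = f(1.366875) = 0.054725
  f(a) × f(c) < 0, new interval: [1.297500, 1.366875]

After 4 iteration(s), the approximation is c_4 = 1.366875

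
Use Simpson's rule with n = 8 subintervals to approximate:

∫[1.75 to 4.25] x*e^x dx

f(x) = x*e^x
a = 1.75, b = 4.25, n = 8
h = (b - a)/n = 0.312500

Simpson's rule: (h/3)[f(x₀) + 4f(x₁) + 2f(x₂) + ... + f(xₙ)]

x_0 = 1.7500, f(x_0) = 10.070555, coefficient = 1
x_1 = 2.0625, f(x_1) = 16.222819, coefficient = 4
x_2 = 2.3750, f(x_2) = 25.533656, coefficient = 2
x_3 = 2.6875, f(x_3) = 39.492524, coefficient = 4
x_4 = 3.0000, f(x_4) = 60.256611, coefficient = 2
x_5 = 3.3125, f(x_5) = 90.940295, coefficient = 4
x_6 = 3.6250, f(x_6) = 136.027121, coefficient = 2
x_7 = 3.9375, f(x_7) = 201.955223, coefficient = 4
x_8 = 4.2500, f(x_8) = 297.948002, coefficient = 1

I ≈ (0.312500/3) × 2146.096779 = 223.551748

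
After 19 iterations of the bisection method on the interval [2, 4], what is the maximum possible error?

Bisection error bound: |error| ≤ (b-a)/2^n
|error| ≤ (4 - 2)/2^19 = 2/2^19
|error| ≤ 0.0000038147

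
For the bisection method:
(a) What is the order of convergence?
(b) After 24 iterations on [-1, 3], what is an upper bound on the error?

(a) Bisection has linear (order 1) convergence; the error is halved each step.

(b) Error bound = (b-a)/2^n = (3 - (-1))/2^{24}
    = 4/2^{24}

(a) 1 (linear); (b) error ≤ 2.38e-07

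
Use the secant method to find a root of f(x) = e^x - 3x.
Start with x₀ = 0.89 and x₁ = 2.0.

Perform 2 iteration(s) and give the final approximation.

f(x) = e^x - 3x
x₀ = 0.89, x₁ = 2.0

Secant formula: x_{n+1} = x_n - f(x_n)(x_n - x_{n-1})/(f(x_n) - f(x_{n-1}))

Iteration 1:
  f(0.890000) = -0.234870
  f(2.000000) = 1.389056
  x_2 = 2.000000 - 1.389056×(2.000000 - 0.890000)/(1.389056 - (-0.234870))
       = 1.050541
Iteration 2:
  f(2.000000) = 1.389056
  f(1.050541) = -0.292425
  x_3 = 1.050541 - (-0.292425)×(1.050541 - 2.000000)/(-0.292425 - 1.389056)
       = 1.215660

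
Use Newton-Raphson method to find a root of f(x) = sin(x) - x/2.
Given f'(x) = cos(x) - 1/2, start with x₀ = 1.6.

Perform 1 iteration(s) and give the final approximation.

f(x) = sin(x) - x/2
f'(x) = cos(x) - 1/2
x₀ = 1.6

Newton-Raphson formula: x_{n+1} = x_n - f(x_n)/f'(x_n)

Iteration 1:
  f(1.600000) = 0.199574
  f'(1.600000) = -0.529200
  x_1 = 1.600000 - 0.199574/(-0.529200) = 1.977124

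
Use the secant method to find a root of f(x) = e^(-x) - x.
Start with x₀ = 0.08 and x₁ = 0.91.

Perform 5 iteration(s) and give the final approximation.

f(x) = e^(-x) - x
x₀ = 0.08, x₁ = 0.91

Secant formula: x_{n+1} = x_n - f(x_n)(x_n - x_{n-1})/(f(x_n) - f(x_{n-1}))

Iteration 1:
  f(0.080000) = 0.843116
  f(0.910000) = -0.507476
  x_2 = 0.910000 - (-0.507476)×(0.910000 - 0.080000)/(-0.507476 - 0.843116)
       = 0.598133
Iteration 2:
  f(0.910000) = -0.507476
  f(0.598133) = -0.048296
  x_3 = 0.598133 - (-0.048296)×(0.598133 - 0.910000)/(-0.048296 - (-0.507476))
       = 0.565331
Iteration 3:
  f(0.598133) = -0.048296
  f(0.565331) = 0.002841
  x_4 = 0.565331 - 0.002841×(0.565331 - 0.598133)/(0.002841 - (-0.048296))
       = 0.567153
Iteration 4:
  f(0.565331) = 0.002841
  f(0.567153) = -0.000016
  x_5 = 0.567153 - (-0.000016)×(0.567153 - 0.565331)/(-0.000016 - 0.002841)
       = 0.567143
Iteration 5:
  f(0.567153) = -0.000016
  f(0.567143) = 0.000000
  x_6 = 0.567143 - 0.000000×(0.567143 - 0.567153)/(0.000000 - (-0.000016))
       = 0.567143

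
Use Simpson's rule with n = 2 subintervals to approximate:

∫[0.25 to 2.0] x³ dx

f(x) = x³
a = 0.25, b = 2.0, n = 2
h = (b - a)/n = 0.875000

Simpson's rule: (h/3)[f(x₀) + 4f(x₁) + 2f(x₂) + ... + f(xₙ)]

x_0 = 0.2500, f(x_0) = 0.015625, coefficient = 1
x_1 = 1.1250, f(x_1) = 1.423828, coefficient = 4
x_2 = 2.0000, f(x_2) = 8.000000, coefficient = 1

I ≈ (0.875000/3) × 13.710938 = 3.999023
Exact value: 3.999023
Error: 0.000000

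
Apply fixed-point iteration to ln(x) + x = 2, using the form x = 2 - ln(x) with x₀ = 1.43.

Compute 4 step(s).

Equation: ln(x) + x = 2
Fixed-point form: x = 2 - ln(x)
x₀ = 1.43

x_1 = g(1.430000) = 1.642326
x_2 = g(1.642326) = 1.503887
x_3 = g(1.503887) = 1.591947
x_4 = g(1.591947) = 1.535042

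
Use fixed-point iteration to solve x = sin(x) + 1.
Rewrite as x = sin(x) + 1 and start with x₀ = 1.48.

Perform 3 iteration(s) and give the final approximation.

Equation: x = sin(x) + 1
Fixed-point form: x = sin(x) + 1
x₀ = 1.48

x_1 = g(1.480000) = 1.995881
x_2 = g(1.995881) = 1.911004
x_3 = g(1.911004) = 1.942685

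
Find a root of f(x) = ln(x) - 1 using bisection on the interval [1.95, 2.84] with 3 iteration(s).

f(x) = ln(x) - 1
Initial interval: [1.95, 2.84]

Iteration 1:
  c_1 = (1.950000 + 2.840000)/2 = 2.395000
  f(c_1) = f(2.395000) = -0.126617
  f(a) × f(c) ≥ 0, new interval: [2.395000, 2.840000]
Iteration 2:
  c_2 = (2.395000 + 2.840000)/2 = 2.617500
  f(c_2) = f(2.617500) = -0.037780
  f(a) × f(c) ≥ 0, new interval: [2.617500, 2.840000]
Iteration 3:
  c_3 = (2.617500 + 2.840000)/2 = 2.728750
  f(c_3) = f(2.728750) = 0.003844
  f(a) × f(c) < 0, new interval: [2.617500, 2.728750]

After 3 iteration(s), the approximation is c_3 = 2.728750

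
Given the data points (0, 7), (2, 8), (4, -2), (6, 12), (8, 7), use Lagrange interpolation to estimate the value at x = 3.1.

Lagrange interpolation formula:
P(x) = Σ yᵢ × Lᵢ(x)
where Lᵢ(x) = Π_{j≠i} (x - xⱼ)/(xᵢ - xⱼ)

L_0(3.1) = (3.1 - 2)/(0 - 2) × (3.1 - 4)/(0 - 4) × (3.1 - 6)/(0 - 6) × (3.1 - 8)/(0 - 8) = -0.036635
L_1(3.1) = (3.1 - 0)/(2 - 0) × (3.1 - 4)/(2 - 4) × (3.1 - 6)/(2 - 6) × (3.1 - 8)/(2 - 8) = 0.412978
L_2(3.1) = (3.1 - 0)/(4 - 0) × (3.1 - 2)/(4 - 2) × (3.1 - 6)/(4 - 6) × (3.1 - 8)/(4 - 8) = 0.757127
L_3(3.1) = (3.1 - 0)/(6 - 0) × (3.1 - 2)/(6 - 2) × (3.1 - 4)/(6 - 4) × (3.1 - 8)/(6 - 8) = -0.156647
L_4(3.1) = (3.1 - 0)/(8 - 0) × (3.1 - 2)/(8 - 2) × (3.1 - 4)/(8 - 4) × (3.1 - 6)/(8 - 6) = 0.023177

P(3.1) = 7×L_0(3.1) + 8×L_1(3.1) + (-2)×L_2(3.1) + 12×L_3(3.1) + 7×L_4(3.1)
P(3.1) = -0.184395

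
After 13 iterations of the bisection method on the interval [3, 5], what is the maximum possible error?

Bisection error bound: |error| ≤ (b-a)/2^n
|error| ≤ (5 - 3)/2^13 = 2/2^13
|error| ≤ 0.0002441406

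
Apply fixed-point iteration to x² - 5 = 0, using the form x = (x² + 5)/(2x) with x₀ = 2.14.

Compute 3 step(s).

Equation: x² - 5 = 0
Fixed-point form: x = (x² + 5)/(2x)
x₀ = 2.14

x_1 = g(2.140000) = 2.238224
x_2 = g(2.238224) = 2.236069
x_3 = g(2.236069) = 2.236068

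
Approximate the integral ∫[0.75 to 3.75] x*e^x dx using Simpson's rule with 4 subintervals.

f(x) = x*e^x
a = 0.75, b = 3.75, n = 4
h = (b - a)/n = 0.750000

Simpson's rule: (h/3)[f(x₀) + 4f(x₁) + 2f(x₂) + ... + f(xₙ)]

x_0 = 0.7500, f(x_0) = 1.587750, coefficient = 1
x_1 = 1.5000, f(x_1) = 6.722534, coefficient = 4
x_2 = 2.2500, f(x_2) = 21.347406, coefficient = 2
x_3 = 3.0000, f(x_3) = 60.256611, coefficient = 4
x_4 = 3.7500, f(x_4) = 159.454058, coefficient = 1

I ≈ (0.750000/3) × 471.653196 = 117.913299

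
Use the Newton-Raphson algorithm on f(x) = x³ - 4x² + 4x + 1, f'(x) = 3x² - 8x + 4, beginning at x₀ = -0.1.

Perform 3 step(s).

f(x) = x³ - 4x² + 4x + 1
f'(x) = 3x² - 8x + 4
x₀ = -0.1

Newton-Raphson formula: x_{n+1} = x_n - f(x_n)/f'(x_n)

Iteration 1:
  f(-0.100000) = 0.559000
  f'(-0.100000) = 4.830000
  x_1 = -0.100000 - 0.559000/4.830000 = -0.215735
Iteration 2:
  f(-0.215735) = -0.059147
  f'(-0.215735) = 5.865505
  x_2 = -0.215735 - (-0.059147)/5.865505 = -0.205651
Iteration 3:
  f(-0.205651) = -0.000472
  f'(-0.205651) = 5.772086
  x_3 = -0.205651 - (-0.000472)/5.772086 = -0.205569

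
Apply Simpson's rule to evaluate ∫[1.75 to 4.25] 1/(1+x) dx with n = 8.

f(x) = 1/(1+x)
a = 1.75, b = 4.25, n = 8
h = (b - a)/n = 0.312500

Simpson's rule: (h/3)[f(x₀) + 4f(x₁) + 2f(x₂) + ... + f(xₙ)]

x_0 = 1.7500, f(x_0) = 0.363636, coefficient = 1
x_1 = 2.0625, f(x_1) = 0.326531, coefficient = 4
x_2 = 2.3750, f(x_2) = 0.296296, coefficient = 2
x_3 = 2.6875, f(x_3) = 0.271186, coefficient = 4
x_4 = 3.0000, f(x_4) = 0.250000, coefficient = 2
x_5 = 3.3125, f(x_5) = 0.231884, coefficient = 4
x_6 = 3.6250, f(x_6) = 0.216216, coefficient = 2
x_7 = 3.9375, f(x_7) = 0.202532, coefficient = 4
x_8 = 4.2500, f(x_8) = 0.190476, coefficient = 1

I ≈ (0.312500/3) × 6.207669 = 0.646632
Exact value: 0.646627
Error: 0.000005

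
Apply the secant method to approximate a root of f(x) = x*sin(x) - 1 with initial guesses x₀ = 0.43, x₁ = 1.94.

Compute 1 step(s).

f(x) = x*sin(x) - 1
x₀ = 0.43, x₁ = 1.94

Secant formula: x_{n+1} = x_n - f(x_n)(x_n - x_{n-1})/(f(x_n) - f(x_{n-1}))

Iteration 1:
  f(0.430000) = -0.820746
  f(1.940000) = 0.809273
  x_2 = 1.940000 - 0.809273×(1.940000 - 0.430000)/(0.809273 - (-0.820746))
       = 1.190314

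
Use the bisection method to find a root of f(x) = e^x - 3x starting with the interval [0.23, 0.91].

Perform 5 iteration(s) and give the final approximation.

f(x) = e^x - 3x
Initial interval: [0.23, 0.91]

Iteration 1:
  c_1 = (0.230000 + 0.910000)/2 = 0.570000
  f(c_1) = f(0.570000) = 0.058267
  f(a) × f(c) ≥ 0, new interval: [0.570000, 0.910000]
Iteration 2:
  c_2 = (0.570000 + 0.910000)/2 = 0.740000
  f(c_2) = f(0.740000) = -0.124064
  f(a) × f(c) < 0, new interval: [0.570000, 0.740000]
Iteration 3:
  c_3 = (0.570000 + 0.740000)/2 = 0.655000
  f(c_3) = f(0.655000) = -0.039857
  f(a) × f(c) < 0, new interval: [0.570000, 0.655000]
Iteration 4:
  c_4 = (0.570000 + 0.655000)/2 = 0.612500
  f(c_4) = f(0.612500) = 0.007538
  f(a) × f(c) ≥ 0, new interval: [0.612500, 0.655000]
Iteration 5:
  c_5 = (0.612500 + 0.655000)/2 = 0.633750
  f(c_5) = f(0.633750) = -0.016585
  f(a) × f(c) < 0, new interval: [0.612500, 0.633750]

After 5 iteration(s), the approximation is c_5 = 0.633750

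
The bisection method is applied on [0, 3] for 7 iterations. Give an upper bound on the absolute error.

Bisection error bound: |error| ≤ (b-a)/2^n
|error| ≤ (3 - 0)/2^7 = 3/2^7
|error| ≤ 0.0234375000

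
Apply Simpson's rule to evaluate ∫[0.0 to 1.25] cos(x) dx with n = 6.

f(x) = cos(x)
a = 0.0, b = 1.25, n = 6
h = (b - a)/n = 0.208333

Simpson's rule: (h/3)[f(x₀) + 4f(x₁) + 2f(x₂) + ... + f(xₙ)]

x_0 = 0.0000, f(x_0) = 1.000000, coefficient = 1
x_1 = 0.2083, f(x_1) = 0.978377, coefficient = 4
x_2 = 0.4167, f(x_2) = 0.914443, coefficient = 2
x_3 = 0.6250, f(x_3) = 0.810963, coefficient = 4
x_4 = 0.8333, f(x_4) = 0.672412, coefficient = 2
x_5 = 1.0417, f(x_5) = 0.504782, coefficient = 4
x_6 = 1.2500, f(x_6) = 0.315322, coefficient = 1

I ≈ (0.208333/3) × 13.665522 = 0.948995
Exact value: 0.948985
Error: 0.000010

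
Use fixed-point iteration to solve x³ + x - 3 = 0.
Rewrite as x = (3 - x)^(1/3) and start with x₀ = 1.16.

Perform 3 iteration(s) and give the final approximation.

Equation: x³ + x - 3 = 0
Fixed-point form: x = (3 - x)^(1/3)
x₀ = 1.16

x_1 = g(1.160000) = 1.225385
x_2 = g(1.225385) = 1.210695
x_3 = g(1.210695) = 1.214026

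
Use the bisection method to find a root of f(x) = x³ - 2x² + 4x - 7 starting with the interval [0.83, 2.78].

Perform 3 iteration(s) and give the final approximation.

f(x) = x³ - 2x² + 4x - 7
Initial interval: [0.83, 2.78]

Iteration 1:
  c_1 = (0.830000 + 2.780000)/2 = 1.805000
  f(c_1) = f(1.805000) = -0.415315
  f(a) × f(c) ≥ 0, new interval: [1.805000, 2.780000]
Iteration 2:
  c_2 = (1.805000 + 2.780000)/2 = 2.292500
  f(c_2) = f(2.292500) = 3.707250
  f(a) × f(c) < 0, new interval: [1.805000, 2.292500]
Iteration 3:
  c_3 = (1.805000 + 2.292500)/2 = 2.048750
  f(c_3) = f(2.048750) = 1.399622
  f(a) × f(c) < 0, new interval: [1.805000, 2.048750]

After 3 iteration(s), the approximation is c_3 = 2.048750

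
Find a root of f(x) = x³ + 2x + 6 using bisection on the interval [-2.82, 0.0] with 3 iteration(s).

f(x) = x³ + 2x + 6
Initial interval: [-2.82, 0.0]

Iteration 1:
  c_1 = (-2.820000 + 0.000000)/2 = -1.410000
  f(c_1) = f(-1.410000) = 0.376779
  f(a) × f(c) < 0, new interval: [-2.820000, -1.410000]
Iteration 2:
  c_2 = (-2.820000 + (-1.410000))/2 = -2.115000
  f(c_2) = f(-2.115000) = -7.690871
  f(a) × f(c) ≥ 0, new interval: [-2.115000, -1.410000]
Iteration 3:
  c_3 = (-2.115000 + (-1.410000))/2 = -1.762500
  f(c_3) = f(-1.762500) = -3.000041
  f(a) × f(c) ≥ 0, new interval: [-1.762500, -1.410000]

After 3 iteration(s), the approximation is c_3 = -1.762500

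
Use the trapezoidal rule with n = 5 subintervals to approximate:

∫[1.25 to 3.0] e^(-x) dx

f(x) = e^(-x)
a = 1.25, b = 3.0, n = 5
h = (b - a)/n = 0.350000

Trapezoidal rule: (h/2)[f(x₀) + 2f(x₁) + 2f(x₂) + ... + f(xₙ)]

x_0 = 1.2500, f(x_0) = 0.286505, coefficient = 1
x_1 = 1.6000, f(x_1) = 0.201897, coefficient = 2
x_2 = 1.9500, f(x_2) = 0.142274, coefficient = 2
x_3 = 2.3000, f(x_3) = 0.100259, coefficient = 2
x_4 = 2.6500, f(x_4) = 0.070651, coefficient = 2
x_5 = 3.0000, f(x_5) = 0.049787, coefficient = 1

I ≈ (0.350000/2) × 1.366453 = 0.239129
Exact value: 0.236718
Error: 0.002412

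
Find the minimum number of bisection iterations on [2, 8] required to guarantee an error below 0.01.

We need (b-a)/2^n ≤ 0.01
(8 - 2)/2^n ≤ 0.01
6/2^n ≤ 0.01
2^n ≥ 600
n ≥ log₂(600) = 9.23
n ≥ 10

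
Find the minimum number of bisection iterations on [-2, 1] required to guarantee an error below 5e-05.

We need (b-a)/2^n ≤ 5e-05
(1 - (-2))/2^n ≤ 5e-05
3/2^n ≤ 5e-05
2^n ≥ 60000
n ≥ log₂(60000) = 15.87
n ≥ 16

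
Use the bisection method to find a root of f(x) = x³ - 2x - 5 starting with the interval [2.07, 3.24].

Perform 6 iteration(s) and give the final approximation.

f(x) = x³ - 2x - 5
Initial interval: [2.07, 3.24]

Iteration 1:
  c_1 = (2.070000 + 3.240000)/2 = 2.655000
  f(c_1) = f(2.655000) = 8.405161
  f(a) × f(c) < 0, new interval: [2.070000, 2.655000]
Iteration 2:
  c_2 = (2.070000 + 2.655000)/2 = 2.362500
  f(c_2) = f(2.362500) = 3.461072
  f(a) × f(c) < 0, new interval: [2.070000, 2.362500]
Iteration 3:
  c_3 = (2.070000 + 2.362500)/2 = 2.216250
  f(c_3) = f(2.216250) = 1.453197
  f(a) × f(c) < 0, new interval: [2.070000, 2.216250]
Iteration 4:
  c_4 = (2.070000 + 2.216250)/2 = 2.143125
  f(c_4) = f(2.143125) = 0.557090
  f(a) × f(c) < 0, new interval: [2.070000, 2.143125]
Iteration 5:
  c_5 = (2.070000 + 2.143125)/2 = 2.106562
  f(c_5) = f(2.106562) = 0.134968
  f(a) × f(c) < 0, new interval: [2.070000, 2.106562]
Iteration 6:
  c_6 = (2.070000 + 2.106562)/2 = 2.088281
  f(c_6) = f(2.088281) = -0.069738
  f(a) × f(c) ≥ 0, new interval: [2.088281, 2.106562]

After 6 iteration(s), the approximation is c_6 = 2.088281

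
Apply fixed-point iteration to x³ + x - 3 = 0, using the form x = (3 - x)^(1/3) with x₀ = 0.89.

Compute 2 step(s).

Equation: x³ + x - 3 = 0
Fixed-point form: x = (3 - x)^(1/3)
x₀ = 0.89

x_1 = g(0.890000) = 1.282609
x_2 = g(1.282609) = 1.197539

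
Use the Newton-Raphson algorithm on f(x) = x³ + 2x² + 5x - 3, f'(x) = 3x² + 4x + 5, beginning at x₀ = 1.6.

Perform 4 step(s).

f(x) = x³ + 2x² + 5x - 3
f'(x) = 3x² + 4x + 5
x₀ = 1.6

Newton-Raphson formula: x_{n+1} = x_n - f(x_n)/f'(x_n)

Iteration 1:
  f(1.600000) = 14.216000
  f'(1.600000) = 19.080000
  x_1 = 1.600000 - 14.216000/19.080000 = 0.854927
Iteration 2:
  f(0.854927) = 3.361298
  f'(0.854927) = 10.612405
  x_2 = 0.854927 - 3.361298/10.612405 = 0.538194
Iteration 3:
  f(0.538194) = 0.426163
  f'(0.538194) = 8.021732
  x_3 = 0.538194 - 0.426163/8.021732 = 0.485068
Iteration 4:
  f(0.485068) = 0.010052
  f'(0.485068) = 7.646143
  x_4 = 0.485068 - 0.010052/7.646143 = 0.483753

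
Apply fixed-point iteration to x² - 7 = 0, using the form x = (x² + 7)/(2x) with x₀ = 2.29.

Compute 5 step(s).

Equation: x² - 7 = 0
Fixed-point form: x = (x² + 7)/(2x)
x₀ = 2.29

x_1 = g(2.290000) = 2.673384
x_2 = g(2.673384) = 2.645894
x_3 = g(2.645894) = 2.645751
x_4 = g(2.645751) = 2.645751
x_5 = g(2.645751) = 2.645751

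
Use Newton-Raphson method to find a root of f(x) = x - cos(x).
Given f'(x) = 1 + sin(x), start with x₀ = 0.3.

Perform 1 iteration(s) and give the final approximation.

f(x) = x - cos(x)
f'(x) = 1 + sin(x)
x₀ = 0.3

Newton-Raphson formula: x_{n+1} = x_n - f(x_n)/f'(x_n)

Iteration 1:
  f(0.300000) = -0.655336
  f'(0.300000) = 1.295520
  x_1 = 0.300000 - (-0.655336)/1.295520 = 0.805848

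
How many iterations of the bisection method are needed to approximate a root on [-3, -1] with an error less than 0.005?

We need (b-a)/2^n ≤ 0.005
(-1 - (-3))/2^n ≤ 0.005
2/2^n ≤ 0.005
2^n ≥ 400
n ≥ log₂(400) = 8.64
n ≥ 9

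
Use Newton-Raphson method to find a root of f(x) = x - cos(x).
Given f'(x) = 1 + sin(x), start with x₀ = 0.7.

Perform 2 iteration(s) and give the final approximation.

f(x) = x - cos(x)
f'(x) = 1 + sin(x)
x₀ = 0.7

Newton-Raphson formula: x_{n+1} = x_n - f(x_n)/f'(x_n)

Iteration 1:
  f(0.700000) = -0.064842
  f'(0.700000) = 1.644218
  x_1 = 0.700000 - (-0.064842)/1.644218 = 0.739436
Iteration 2:
  f(0.739436) = 0.000588
  f'(0.739436) = 1.673872
  x_2 = 0.739436 - 0.000588/1.673872 = 0.739085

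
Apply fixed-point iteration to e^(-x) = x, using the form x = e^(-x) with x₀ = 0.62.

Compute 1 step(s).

Equation: e^(-x) = x
Fixed-point form: x = e^(-x)
x₀ = 0.62

x_1 = g(0.620000) = 0.537944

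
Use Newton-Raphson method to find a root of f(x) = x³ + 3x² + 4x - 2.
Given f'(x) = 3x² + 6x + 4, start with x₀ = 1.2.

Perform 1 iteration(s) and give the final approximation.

f(x) = x³ + 3x² + 4x - 2
f'(x) = 3x² + 6x + 4
x₀ = 1.2

Newton-Raphson formula: x_{n+1} = x_n - f(x_n)/f'(x_n)

Iteration 1:
  f(1.200000) = 8.848000
  f'(1.200000) = 15.520000
  x_1 = 1.200000 - 8.848000/15.520000 = 0.629897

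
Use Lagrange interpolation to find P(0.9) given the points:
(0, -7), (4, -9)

Lagrange interpolation formula:
P(x) = Σ yᵢ × Lᵢ(x)
where Lᵢ(x) = Π_{j≠i} (x - xⱼ)/(xᵢ - xⱼ)

L_0(0.9) = (0.9 - 4)/(0 - 4) = 0.775000
L_1(0.9) = (0.9 - 0)/(4 - 0) = 0.225000

P(0.9) = (-7)×L_0(0.9) + (-9)×L_1(0.9)
P(0.9) = -7.450000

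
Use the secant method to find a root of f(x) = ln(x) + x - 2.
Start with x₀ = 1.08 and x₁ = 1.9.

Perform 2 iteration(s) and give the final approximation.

f(x) = ln(x) + x - 2
x₀ = 1.08, x₁ = 1.9

Secant formula: x_{n+1} = x_n - f(x_n)(x_n - x_{n-1})/(f(x_n) - f(x_{n-1}))

Iteration 1:
  f(1.080000) = -0.843039
  f(1.900000) = 0.541854
  x_2 = 1.900000 - 0.541854×(1.900000 - 1.080000)/(0.541854 - (-0.843039))
       = 1.579166
Iteration 2:
  f(1.900000) = 0.541854
  f(1.579166) = 0.036063
  x_3 = 1.579166 - 0.036063×(1.579166 - 1.900000)/(0.036063 - 0.541854)
       = 1.556291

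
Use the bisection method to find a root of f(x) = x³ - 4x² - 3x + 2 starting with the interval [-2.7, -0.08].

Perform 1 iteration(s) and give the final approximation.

f(x) = x³ - 4x² - 3x + 2
Initial interval: [-2.7, -0.08]

Iteration 1:
  c_1 = (-2.700000 + (-0.080000))/2 = -1.390000
  f(c_1) = f(-1.390000) = -4.244019
  f(a) × f(c) ≥ 0, new interval: [-1.390000, -0.080000]

After 1 iteration(s), the approximation is c_1 = -1.390000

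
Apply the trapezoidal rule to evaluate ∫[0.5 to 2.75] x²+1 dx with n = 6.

f(x) = x²+1
a = 0.5, b = 2.75, n = 6
h = (b - a)/n = 0.375000

Trapezoidal rule: (h/2)[f(x₀) + 2f(x₁) + 2f(x₂) + ... + f(xₙ)]

x_0 = 0.5000, f(x_0) = 1.250000, coefficient = 1
x_1 = 0.8750, f(x_1) = 1.765625, coefficient = 2
x_2 = 1.2500, f(x_2) = 2.562500, coefficient = 2
x_3 = 1.6250, f(x_3) = 3.640625, coefficient = 2
x_4 = 2.0000, f(x_4) = 5.000000, coefficient = 2
x_5 = 2.3750, f(x_5) = 6.640625, coefficient = 2
x_6 = 2.7500, f(x_6) = 8.562500, coefficient = 1

I ≈ (0.375000/2) × 49.031250 = 9.193359
Exact value: 9.140625
Error: 0.052734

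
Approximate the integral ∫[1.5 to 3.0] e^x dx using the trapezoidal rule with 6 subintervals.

f(x) = e^x
a = 1.5, b = 3.0, n = 6
h = (b - a)/n = 0.250000

Trapezoidal rule: (h/2)[f(x₀) + 2f(x₁) + 2f(x₂) + ... + f(xₙ)]

x_0 = 1.5000, f(x_0) = 4.481689, coefficient = 1
x_1 = 1.7500, f(x_1) = 5.754603, coefficient = 2
x_2 = 2.0000, f(x_2) = 7.389056, coefficient = 2
x_3 = 2.2500, f(x_3) = 9.487736, coefficient = 2
x_4 = 2.5000, f(x_4) = 12.182494, coefficient = 2
x_5 = 2.7500, f(x_5) = 15.642632, coefficient = 2
x_6 = 3.0000, f(x_6) = 20.085537, coefficient = 1

I ≈ (0.250000/2) × 125.480267 = 15.685033
Exact value: 15.603848
Error: 0.081186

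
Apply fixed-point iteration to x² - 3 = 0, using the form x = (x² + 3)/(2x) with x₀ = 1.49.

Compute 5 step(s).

Equation: x² - 3 = 0
Fixed-point form: x = (x² + 3)/(2x)
x₀ = 1.49

x_1 = g(1.490000) = 1.751711
x_2 = g(1.751711) = 1.732161
x_3 = g(1.732161) = 1.732051
x_4 = g(1.732051) = 1.732051
x_5 = g(1.732051) = 1.732051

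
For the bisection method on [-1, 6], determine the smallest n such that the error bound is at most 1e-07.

We need (b-a)/2^n ≤ 1e-07
(6 - (-1))/2^n ≤ 1e-07
7/2^n ≤ 1e-07
2^n ≥ 70000000
n ≥ log₂(70000000) = 26.06
n ≥ 27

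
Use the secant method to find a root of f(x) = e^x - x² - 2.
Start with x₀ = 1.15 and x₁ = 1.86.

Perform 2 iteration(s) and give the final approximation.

f(x) = e^x - x² - 2
x₀ = 1.15, x₁ = 1.86

Secant formula: x_{n+1} = x_n - f(x_n)(x_n - x_{n-1})/(f(x_n) - f(x_{n-1}))

Iteration 1:
  f(1.150000) = -0.164307
  f(1.860000) = 0.964137
  x_2 = 1.860000 - 0.964137×(1.860000 - 1.150000)/(0.964137 - (-0.164307))
       = 1.253380
Iteration 2:
  f(1.860000) = 0.964137
  f(1.253380) = -0.068802
  x_3 = 1.253380 - (-0.068802)×(1.253380 - 1.860000)/(-0.068802 - 0.964137)
       = 1.293785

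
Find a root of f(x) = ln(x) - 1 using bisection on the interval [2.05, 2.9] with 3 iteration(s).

f(x) = ln(x) - 1
Initial interval: [2.05, 2.9]

Iteration 1:
  c_1 = (2.050000 + 2.900000)/2 = 2.475000
  f(c_1) = f(2.475000) = -0.093760
  f(a) × f(c) ≥ 0, new interval: [2.475000, 2.900000]
Iteration 2:
  c_2 = (2.475000 + 2.900000)/2 = 2.687500
  f(c_2) = f(2.687500) = -0.011389
  f(a) × f(c) ≥ 0, new interval: [2.687500, 2.900000]
Iteration 3:
  c_3 = (2.687500 + 2.900000)/2 = 2.793750
  f(c_3) = f(2.793750) = 0.027385
  f(a) × f(c) < 0, new interval: [2.687500, 2.793750]

After 3 iteration(s), the approximation is c_3 = 2.793750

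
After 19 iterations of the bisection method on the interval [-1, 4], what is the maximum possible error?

Bisection error bound: |error| ≤ (b-a)/2^n
|error| ≤ (4 - (-1))/2^19 = 5/2^19
|error| ≤ 0.0000095367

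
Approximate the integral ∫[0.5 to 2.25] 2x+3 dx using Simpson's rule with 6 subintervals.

f(x) = 2x+3
a = 0.5, b = 2.25, n = 6
h = (b - a)/n = 0.291667

Simpson's rule: (h/3)[f(x₀) + 4f(x₁) + 2f(x₂) + ... + f(xₙ)]

x_0 = 0.5000, f(x_0) = 4.000000, coefficient = 1
x_1 = 0.7917, f(x_1) = 4.583333, coefficient = 4
x_2 = 1.0833, f(x_2) = 5.166667, coefficient = 2
x_3 = 1.3750, f(x_3) = 5.750000, coefficient = 4
x_4 = 1.6667, f(x_4) = 6.333333, coefficient = 2
x_5 = 1.9583, f(x_5) = 6.916667, coefficient = 4
x_6 = 2.2500, f(x_6) = 7.500000, coefficient = 1

I ≈ (0.291667/3) × 103.500000 = 10.062500
Exact value: 10.062500
Error: 0.000000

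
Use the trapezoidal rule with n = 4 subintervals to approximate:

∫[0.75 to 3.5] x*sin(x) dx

f(x) = x*sin(x)
a = 0.75, b = 3.5, n = 4
h = (b - a)/n = 0.687500

Trapezoidal rule: (h/2)[f(x₀) + 2f(x₁) + 2f(x₂) + ... + f(xₙ)]

x_0 = 0.7500, f(x_0) = 0.511229, coefficient = 1
x_1 = 1.4375, f(x_1) = 1.424748, coefficient = 2
x_2 = 2.1250, f(x_2) = 1.806930, coefficient = 2
x_3 = 2.8125, f(x_3) = 0.908956, coefficient = 2
x_4 = 3.5000, f(x_4) = -1.227741, coefficient = 1

I ≈ (0.687500/2) × 7.564756 = 2.600385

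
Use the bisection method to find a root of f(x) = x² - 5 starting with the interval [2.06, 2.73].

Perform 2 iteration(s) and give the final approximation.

f(x) = x² - 5
Initial interval: [2.06, 2.73]

Iteration 1:
  c_1 = (2.060000 + 2.730000)/2 = 2.395000
  f(c_1) = f(2.395000) = 0.736025
  f(a) × f(c) < 0, new interval: [2.060000, 2.395000]
Iteration 2:
  c_2 = (2.060000 + 2.395000)/2 = 2.227500
  f(c_2) = f(2.227500) = -0.038244
  f(a) × f(c) ≥ 0, new interval: [2.227500, 2.395000]

After 2 iteration(s), the approximation is c_2 = 2.227500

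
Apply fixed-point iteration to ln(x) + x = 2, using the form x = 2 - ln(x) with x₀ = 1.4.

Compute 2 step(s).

Equation: ln(x) + x = 2
Fixed-point form: x = 2 - ln(x)
x₀ = 1.4

x_1 = g(1.400000) = 1.663528
x_2 = g(1.663528) = 1.491059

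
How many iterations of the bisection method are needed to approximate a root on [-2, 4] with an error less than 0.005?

We need (b-a)/2^n ≤ 0.005
(4 - (-2))/2^n ≤ 0.005
6/2^n ≤ 0.005
2^n ≥ 1200
n ≥ log₂(1200) = 10.23
n ≥ 11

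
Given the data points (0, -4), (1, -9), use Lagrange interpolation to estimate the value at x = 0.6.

Lagrange interpolation formula:
P(x) = Σ yᵢ × Lᵢ(x)
where Lᵢ(x) = Π_{j≠i} (x - xⱼ)/(xᵢ - xⱼ)

L_0(0.6) = (0.6 - 1)/(0 - 1) = 0.400000
L_1(0.6) = (0.6 - 0)/(1 - 0) = 0.600000

P(0.6) = (-4)×L_0(0.6) + (-9)×L_1(0.6)
P(0.6) = -7.000000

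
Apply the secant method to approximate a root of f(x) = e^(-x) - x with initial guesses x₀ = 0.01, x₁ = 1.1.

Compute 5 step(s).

f(x) = e^(-x) - x
x₀ = 0.01, x₁ = 1.1

Secant formula: x_{n+1} = x_n - f(x_n)(x_n - x_{n-1})/(f(x_n) - f(x_{n-1}))

Iteration 1:
  f(0.010000) = 0.980050
  f(1.100000) = -0.767129
  x_2 = 1.100000 - (-0.767129)×(1.100000 - 0.010000)/(-0.767129 - 0.980050)
       = 0.621417
Iteration 2:
  f(1.100000) = -0.767129
  f(0.621417) = -0.084234
  x_3 = 0.621417 - (-0.084234)×(0.621417 - 1.100000)/(-0.084234 - (-0.767129))
       = 0.562384
Iteration 3:
  f(0.621417) = -0.084234
  f(0.562384) = 0.007464
  x_4 = 0.562384 - 0.007464×(0.562384 - 0.621417)/(0.007464 - (-0.084234))
       = 0.567190
Iteration 4:
  f(0.562384) = 0.007464
  f(0.567190) = -0.000073
  x_5 = 0.567190 - (-0.000073)×(0.567190 - 0.562384)/(-0.000073 - 0.007464)
       = 0.567143
Iteration 5:
  f(0.567190) = -0.000073
  f(0.567143) = 0.000000
  x_6 = 0.567143 - 0.000000×(0.567143 - 0.567190)/(0.000000 - (-0.000073))
       = 0.567143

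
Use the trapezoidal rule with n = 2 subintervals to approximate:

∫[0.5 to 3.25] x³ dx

f(x) = x³
a = 0.5, b = 3.25, n = 2
h = (b - a)/n = 1.375000

Trapezoidal rule: (h/2)[f(x₀) + 2f(x₁) + 2f(x₂) + ... + f(xₙ)]

x_0 = 0.5000, f(x_0) = 0.125000, coefficient = 1
x_1 = 1.8750, f(x_1) = 6.591797, coefficient = 2
x_2 = 3.2500, f(x_2) = 34.328125, coefficient = 1

I ≈ (1.375000/2) × 47.636719 = 32.750244
Exact value: 27.875977
Error: 4.874268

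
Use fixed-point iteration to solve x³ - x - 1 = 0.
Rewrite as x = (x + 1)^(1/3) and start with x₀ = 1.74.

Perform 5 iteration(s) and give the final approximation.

Equation: x³ - x - 1 = 0
Fixed-point form: x = (x + 1)^(1/3)
x₀ = 1.74

x_1 = g(1.740000) = 1.399319
x_2 = g(1.399319) = 1.338739
x_3 = g(1.338739) = 1.327376
x_4 = g(1.327376) = 1.325223
x_5 = g(1.325223) = 1.324814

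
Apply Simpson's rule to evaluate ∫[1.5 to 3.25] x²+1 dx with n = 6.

f(x) = x²+1
a = 1.5, b = 3.25, n = 6
h = (b - a)/n = 0.291667

Simpson's rule: (h/3)[f(x₀) + 4f(x₁) + 2f(x₂) + ... + f(xₙ)]

x_0 = 1.5000, f(x_0) = 3.250000, coefficient = 1
x_1 = 1.7917, f(x_1) = 4.210069, coefficient = 4
x_2 = 2.0833, f(x_2) = 5.340278, coefficient = 2
x_3 = 2.3750, f(x_3) = 6.640625, coefficient = 4
x_4 = 2.6667, f(x_4) = 8.111111, coefficient = 2
x_5 = 2.9583, f(x_5) = 9.751736, coefficient = 4
x_6 = 3.2500, f(x_6) = 11.562500, coefficient = 1

I ≈ (0.291667/3) × 124.125000 = 12.067708
Exact value: 12.067708
Error: 0.000000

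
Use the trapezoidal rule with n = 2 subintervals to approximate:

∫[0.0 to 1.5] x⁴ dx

f(x) = x⁴
a = 0.0, b = 1.5, n = 2
h = (b - a)/n = 0.750000

Trapezoidal rule: (h/2)[f(x₀) + 2f(x₁) + 2f(x₂) + ... + f(xₙ)]

x_0 = 0.0000, f(x_0) = 0.000000, coefficient = 1
x_1 = 0.7500, f(x_1) = 0.316406, coefficient = 2
x_2 = 1.5000, f(x_2) = 5.062500, coefficient = 1

I ≈ (0.750000/2) × 5.695312 = 2.135742
Exact value: 1.518750
Error: 0.616992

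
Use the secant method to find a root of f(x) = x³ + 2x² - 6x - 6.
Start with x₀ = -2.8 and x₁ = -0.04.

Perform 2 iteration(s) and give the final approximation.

f(x) = x³ + 2x² - 6x - 6
x₀ = -2.8, x₁ = -0.04

Secant formula: x_{n+1} = x_n - f(x_n)(x_n - x_{n-1})/(f(x_n) - f(x_{n-1}))

Iteration 1:
  f(-2.800000) = 4.528000
  f(-0.040000) = -5.756864
  x_2 = -0.040000 - (-5.756864)×(-0.040000 - (-2.800000))/(-5.756864 - 4.528000)
       = -1.584886
Iteration 2:
  f(-0.040000) = -5.756864
  f(-1.584886) = 4.552027
  x_3 = -1.584886 - 4.552027×(-1.584886 - (-0.040000))/(4.552027 - (-5.756864))
       = -0.902721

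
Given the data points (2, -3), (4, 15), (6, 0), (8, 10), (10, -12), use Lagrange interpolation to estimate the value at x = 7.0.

Lagrange interpolation formula:
P(x) = Σ yᵢ × Lᵢ(x)
where Lᵢ(x) = Π_{j≠i} (x - xⱼ)/(xᵢ - xⱼ)

L_0(7.0) = (7.0 - 4)/(2 - 4) × (7.0 - 6)/(2 - 6) × (7.0 - 8)/(2 - 8) × (7.0 - 10)/(2 - 10) = 0.023438
L_1(7.0) = (7.0 - 2)/(4 - 2) × (7.0 - 6)/(4 - 6) × (7.0 - 8)/(4 - 8) × (7.0 - 10)/(4 - 10) = -0.156250
L_2(7.0) = (7.0 - 2)/(6 - 2) × (7.0 - 4)/(6 - 4) × (7.0 - 8)/(6 - 8) × (7.0 - 10)/(6 - 10) = 0.703125
L_3(7.0) = (7.0 - 2)/(8 - 2) × (7.0 - 4)/(8 - 4) × (7.0 - 6)/(8 - 6) × (7.0 - 10)/(8 - 10) = 0.468750
L_4(7.0) = (7.0 - 2)/(10 - 2) × (7.0 - 4)/(10 - 4) × (7.0 - 6)/(10 - 6) × (7.0 - 8)/(10 - 8) = -0.039062

P(7.0) = (-3)×L_0(7.0) + 15×L_1(7.0) + 0×L_2(7.0) + 10×L_3(7.0) + (-12)×L_4(7.0)
P(7.0) = 2.742188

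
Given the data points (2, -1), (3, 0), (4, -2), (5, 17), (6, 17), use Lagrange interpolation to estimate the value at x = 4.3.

Lagrange interpolation formula:
P(x) = Σ yᵢ × Lᵢ(x)
where Lᵢ(x) = Π_{j≠i} (x - xⱼ)/(xᵢ - xⱼ)

L_0(4.3) = (4.3 - 3)/(2 - 3) × (4.3 - 4)/(2 - 4) × (4.3 - 5)/(2 - 5) × (4.3 - 6)/(2 - 6) = 0.019337
L_1(4.3) = (4.3 - 2)/(3 - 2) × (4.3 - 4)/(3 - 4) × (4.3 - 5)/(3 - 5) × (4.3 - 6)/(3 - 6) = -0.136850
L_2(4.3) = (4.3 - 2)/(4 - 2) × (4.3 - 3)/(4 - 3) × (4.3 - 5)/(4 - 5) × (4.3 - 6)/(4 - 6) = 0.889525
L_3(4.3) = (4.3 - 2)/(5 - 2) × (4.3 - 3)/(5 - 3) × (4.3 - 4)/(5 - 4) × (4.3 - 6)/(5 - 6) = 0.254150
L_4(4.3) = (4.3 - 2)/(6 - 2) × (4.3 - 3)/(6 - 3) × (4.3 - 4)/(6 - 4) × (4.3 - 5)/(6 - 5) = -0.026162

P(4.3) = (-1)×L_0(4.3) + 0×L_1(4.3) + (-2)×L_2(4.3) + 17×L_3(4.3) + 17×L_4(4.3)
P(4.3) = 2.077400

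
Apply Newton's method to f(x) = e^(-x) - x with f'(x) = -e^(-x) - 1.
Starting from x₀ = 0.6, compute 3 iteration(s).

f(x) = e^(-x) - x
f'(x) = -e^(-x) - 1
x₀ = 0.6

Newton-Raphson formula: x_{n+1} = x_n - f(x_n)/f'(x_n)

Iteration 1:
  f(0.600000) = -0.051188
  f'(0.600000) = -1.548812
  x_1 = 0.600000 - (-0.051188)/(-1.548812) = 0.566950
Iteration 2:
  f(0.566950) = 0.000303
  f'(0.566950) = -1.567253
  x_2 = 0.566950 - 0.000303/(-1.567253) = 0.567143
Iteration 3:
  f(0.567143) = 0.000000
  f'(0.567143) = -1.567143
  x_3 = 0.567143 - 0.000000/(-1.567143) = 0.567143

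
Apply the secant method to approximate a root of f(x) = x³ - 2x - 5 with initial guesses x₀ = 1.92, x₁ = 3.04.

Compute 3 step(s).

f(x) = x³ - 2x - 5
x₀ = 1.92, x₁ = 3.04

Secant formula: x_{n+1} = x_n - f(x_n)(x_n - x_{n-1})/(f(x_n) - f(x_{n-1}))

Iteration 1:
  f(1.920000) = -1.762112
  f(3.040000) = 17.014464
  x_2 = 3.040000 - 17.014464×(3.040000 - 1.920000)/(17.014464 - (-1.762112))
       = 2.025108
Iteration 2:
  f(3.040000) = 17.014464
  f(2.025108) = -0.745123
  x_3 = 2.025108 - (-0.745123)×(2.025108 - 3.040000)/(-0.745123 - 17.014464)
       = 2.067689
Iteration 3:
  f(2.025108) = -0.745123
  f(2.067689) = -0.295311
  x_4 = 2.067689 - (-0.295311)×(2.067689 - 2.025108)/(-0.295311 - (-0.745123))
       = 2.095644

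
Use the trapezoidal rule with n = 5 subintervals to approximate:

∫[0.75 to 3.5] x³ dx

f(x) = x³
a = 0.75, b = 3.5, n = 5
h = (b - a)/n = 0.550000

Trapezoidal rule: (h/2)[f(x₀) + 2f(x₁) + 2f(x₂) + ... + f(xₙ)]

x_0 = 0.7500, f(x_0) = 0.421875, coefficient = 1
x_1 = 1.3000, f(x_1) = 2.197000, coefficient = 2
x_2 = 1.8500, f(x_2) = 6.331625, coefficient = 2
x_3 = 2.4000, f(x_3) = 13.824000, coefficient = 2
x_4 = 2.9500, f(x_4) = 25.672375, coefficient = 2
x_5 = 3.5000, f(x_5) = 42.875000, coefficient = 1

I ≈ (0.550000/2) × 139.346875 = 38.320391
Exact value: 37.436523
Error: 0.883867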